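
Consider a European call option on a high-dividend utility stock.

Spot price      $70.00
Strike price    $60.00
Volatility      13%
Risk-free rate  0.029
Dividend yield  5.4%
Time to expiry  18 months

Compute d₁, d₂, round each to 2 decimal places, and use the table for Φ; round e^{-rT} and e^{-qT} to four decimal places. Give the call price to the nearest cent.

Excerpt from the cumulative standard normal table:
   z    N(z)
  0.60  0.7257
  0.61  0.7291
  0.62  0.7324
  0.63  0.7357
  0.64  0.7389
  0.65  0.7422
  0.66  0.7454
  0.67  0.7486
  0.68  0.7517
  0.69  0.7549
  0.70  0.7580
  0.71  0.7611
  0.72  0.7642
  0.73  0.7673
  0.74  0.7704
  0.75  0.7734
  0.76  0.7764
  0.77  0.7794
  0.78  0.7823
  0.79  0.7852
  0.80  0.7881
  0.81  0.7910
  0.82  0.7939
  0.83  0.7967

$8.43

σ√T = 0.13·√1.5 = 0.1592
d₁ = [ln(70/60) + (0.029 − 0.054 + 0.13²/2)·1.5] / 0.1592 = [0.1542 − 0.0248] / 0.1592 = 0.8123 ≈ 0.81
d₂ = d₁ − σ√T = 0.8123 − 0.1592 = 0.6530 ≈ 0.65
e^(−qT) = e^(−0.054·1.5) = 0.9222;  e^(−rT) = e^(−0.029·1.5) = 0.9574
N(d₁) = N(0.81) = 0.7910;  N(d₂) = N(0.65) = 0.7422
C = 70·0.9222·0.7910 − 60·0.9574·0.7422 = 51.0622 − 42.6349 = 8.4273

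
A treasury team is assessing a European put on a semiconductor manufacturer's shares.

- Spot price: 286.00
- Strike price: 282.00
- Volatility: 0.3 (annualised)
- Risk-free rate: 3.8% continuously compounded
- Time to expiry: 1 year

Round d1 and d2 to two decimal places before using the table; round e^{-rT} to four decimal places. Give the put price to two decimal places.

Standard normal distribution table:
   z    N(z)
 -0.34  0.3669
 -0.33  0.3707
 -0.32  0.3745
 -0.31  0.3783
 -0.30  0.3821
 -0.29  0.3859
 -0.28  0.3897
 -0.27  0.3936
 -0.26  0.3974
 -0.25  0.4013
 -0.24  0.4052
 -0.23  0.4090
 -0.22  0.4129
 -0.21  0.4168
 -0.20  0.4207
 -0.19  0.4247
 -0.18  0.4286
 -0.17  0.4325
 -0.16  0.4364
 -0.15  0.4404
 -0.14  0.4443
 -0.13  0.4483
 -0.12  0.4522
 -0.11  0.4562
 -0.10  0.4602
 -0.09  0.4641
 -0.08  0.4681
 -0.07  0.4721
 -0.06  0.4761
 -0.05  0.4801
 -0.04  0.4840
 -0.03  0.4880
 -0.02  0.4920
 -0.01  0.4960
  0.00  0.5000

σ√T = 0.3 × 1.0000 = 0.3000
d₁ = [ln(286/282) + (0.038 + ½·0.3²)·1] / (σ√T) = (0.0141 + 0.0830) / 0.3000 = 0.3236 which rounds to 0.32
d₂ = 0.3236 − 0.3000 = 0.0236 which rounds to 0.02
exp(−rT) = exp(−0.038·1) = 0.9627
P = 282·0.9627·N(-0.02) − 286·N(-0.32) = 282·0.9627·0.4920 − 286·0.3745 = 133.5688 − 107.1070 = 26.4618

26.46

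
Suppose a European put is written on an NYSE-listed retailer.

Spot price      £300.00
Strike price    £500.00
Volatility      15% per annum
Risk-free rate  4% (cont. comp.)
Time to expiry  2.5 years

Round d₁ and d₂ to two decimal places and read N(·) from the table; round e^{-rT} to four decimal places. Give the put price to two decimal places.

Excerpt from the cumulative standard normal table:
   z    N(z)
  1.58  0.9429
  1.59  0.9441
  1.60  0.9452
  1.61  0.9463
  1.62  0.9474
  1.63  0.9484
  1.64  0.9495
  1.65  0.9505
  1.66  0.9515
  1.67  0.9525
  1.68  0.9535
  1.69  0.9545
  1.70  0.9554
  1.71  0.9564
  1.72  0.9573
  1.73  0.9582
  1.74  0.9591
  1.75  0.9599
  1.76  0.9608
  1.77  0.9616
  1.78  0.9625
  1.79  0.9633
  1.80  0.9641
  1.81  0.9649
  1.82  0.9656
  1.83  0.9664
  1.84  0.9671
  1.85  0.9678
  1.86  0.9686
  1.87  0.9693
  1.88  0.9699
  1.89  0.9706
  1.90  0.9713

σ√T = 0.15·√2.5 = 0.2372
d₁ = [ln(300/500) + (0.04 + ½·0.15²)·2.5] / (σ√T) = (-0.5108 + 0.1281) / 0.2372 = -1.6136 ≈ -1.61
d₂ = -1.6136 − 0.2372 = -1.8508 ≈ -1.85
exp(−rT) = exp(−0.04·2.5) = 0.9048
P = 500·0.9048·N(1.85) − 300·N(1.61) = 500·0.9048·0.9678 − 300·0.9463 = 437.8327 − 283.8900 = 153.9427

£153.94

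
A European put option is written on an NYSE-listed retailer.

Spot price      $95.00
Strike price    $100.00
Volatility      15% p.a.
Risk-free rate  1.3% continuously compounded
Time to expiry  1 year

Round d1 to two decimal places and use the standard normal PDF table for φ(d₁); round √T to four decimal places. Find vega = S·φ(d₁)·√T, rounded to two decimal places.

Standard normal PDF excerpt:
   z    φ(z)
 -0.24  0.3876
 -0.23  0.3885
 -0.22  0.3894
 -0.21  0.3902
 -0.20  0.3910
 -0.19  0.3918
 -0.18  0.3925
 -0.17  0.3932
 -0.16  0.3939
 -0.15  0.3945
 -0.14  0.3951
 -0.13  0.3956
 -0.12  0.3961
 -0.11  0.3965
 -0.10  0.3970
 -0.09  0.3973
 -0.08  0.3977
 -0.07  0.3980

37.29

σ√T = 0.15 × 1.0000 = 0.1500
d₁ = [ln(95/100) + (0.013 + ½·0.15²)·1] / (σ√T) = (-0.0513 + 0.0243) / 0.1500 = -0.1803 → -0.18
√T = √1 = 1.0000
φ(d₁) = φ(-0.18) = 0.3925
vega = S·φ(d₁)·√T = 95·0.3925·1.0000 = 37.2875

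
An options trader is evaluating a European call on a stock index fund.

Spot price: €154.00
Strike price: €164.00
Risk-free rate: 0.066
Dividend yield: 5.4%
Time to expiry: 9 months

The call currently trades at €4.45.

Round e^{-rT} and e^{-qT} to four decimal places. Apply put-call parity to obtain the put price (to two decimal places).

exp(−qT) = exp(−0.054·0.75) = 0.9603;  exp(−rT) = exp(−0.066·0.75) = 0.9517
Put-call parity: C − P = S·e^(−qT) − K·e^(−rT) = 154·0.9603 − 164·0.9517 = 147.8862 − 156.0788 = -8.1926
P = C − (C − P) = 4.45 − (-8.1926) = 12.6426

€12.64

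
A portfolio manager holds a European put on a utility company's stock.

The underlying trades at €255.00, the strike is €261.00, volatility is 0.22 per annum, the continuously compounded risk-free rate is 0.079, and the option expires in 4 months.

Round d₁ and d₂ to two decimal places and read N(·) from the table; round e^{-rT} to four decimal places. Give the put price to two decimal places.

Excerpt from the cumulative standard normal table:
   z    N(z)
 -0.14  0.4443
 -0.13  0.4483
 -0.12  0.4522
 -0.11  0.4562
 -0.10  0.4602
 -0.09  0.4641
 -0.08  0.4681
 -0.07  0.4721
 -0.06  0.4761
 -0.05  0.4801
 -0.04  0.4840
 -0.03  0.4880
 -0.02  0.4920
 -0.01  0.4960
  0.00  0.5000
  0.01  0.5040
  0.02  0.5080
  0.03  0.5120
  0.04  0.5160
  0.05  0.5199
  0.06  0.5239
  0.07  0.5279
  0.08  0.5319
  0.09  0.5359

T = 0.3333;  σ√T = 0.1270
d₁ = [ln(255/261) + (0.079 + 0.22²/2)·0.3333] / 0.1270 = [-0.0233 + 0.0344] / 0.1270 = 0.0877 ⇒ 0.09
d₂ = d₁ − σ√T = 0.0877 − 0.1270 = -0.0393 ⇒ -0.04
e^(−rT) = e^(−0.079·0.3333) = 0.9740
P = 261·0.9740·N(0.04) − 255·N(-0.09) = 261·0.9740·0.5160 − 255·0.4641 = 131.1744 − 118.3455 = 12.8289

€12.83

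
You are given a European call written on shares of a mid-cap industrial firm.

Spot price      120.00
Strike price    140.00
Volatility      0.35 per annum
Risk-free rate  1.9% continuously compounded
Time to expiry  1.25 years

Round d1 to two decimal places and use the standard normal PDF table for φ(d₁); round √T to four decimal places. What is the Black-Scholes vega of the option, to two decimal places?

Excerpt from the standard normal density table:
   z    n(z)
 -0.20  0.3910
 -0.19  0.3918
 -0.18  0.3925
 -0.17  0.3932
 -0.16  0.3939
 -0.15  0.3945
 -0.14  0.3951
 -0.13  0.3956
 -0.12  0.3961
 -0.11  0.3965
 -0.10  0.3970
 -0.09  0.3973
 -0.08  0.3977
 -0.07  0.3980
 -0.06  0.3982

53.01

σ√T = 0.35 × 1.1180 = 0.3913
d₁ = [ln(120/140) + (0.019 + 0.35²/2)·1.25] / 0.3913 = [-0.1542 + 0.1003] / 0.3913 = -0.1376 ⇒ -0.14
√T = √1.25 = 1.1180
φ(d₁) = φ(-0.14) = 0.3951
vega = S·φ(d₁)·√T = 120·0.3951·1.1180 = 53.0066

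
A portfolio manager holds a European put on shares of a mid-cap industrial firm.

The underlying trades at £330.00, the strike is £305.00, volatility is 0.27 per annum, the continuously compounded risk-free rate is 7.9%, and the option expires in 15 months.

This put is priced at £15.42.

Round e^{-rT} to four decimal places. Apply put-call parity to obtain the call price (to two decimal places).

e^(−rT) = e^(−0.079·1.25) = 0.9060
Put-call parity: C − P = S − K·e^(−rT) = 330 − 305·0.9060 = 330 − 276.3300 = 53.6700
C = P + (C − P) = 15.42 + (53.6700) = 69.0900

£69.09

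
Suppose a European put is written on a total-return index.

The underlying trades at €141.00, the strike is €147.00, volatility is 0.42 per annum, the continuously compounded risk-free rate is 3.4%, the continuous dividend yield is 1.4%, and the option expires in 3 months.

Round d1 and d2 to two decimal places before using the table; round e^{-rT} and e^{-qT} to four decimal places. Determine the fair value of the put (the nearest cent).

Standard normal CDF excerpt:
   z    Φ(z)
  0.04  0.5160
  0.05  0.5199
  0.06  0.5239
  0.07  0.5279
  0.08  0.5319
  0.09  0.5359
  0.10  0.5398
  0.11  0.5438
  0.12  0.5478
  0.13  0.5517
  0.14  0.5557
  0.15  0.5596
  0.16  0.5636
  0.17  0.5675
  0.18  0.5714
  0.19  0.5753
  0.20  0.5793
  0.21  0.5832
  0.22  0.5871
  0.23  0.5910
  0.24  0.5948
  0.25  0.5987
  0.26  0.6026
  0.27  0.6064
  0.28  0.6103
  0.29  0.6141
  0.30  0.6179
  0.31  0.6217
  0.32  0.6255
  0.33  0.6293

σ√T = 0.42 × 0.5000 = 0.2100
ln(S/K) + (r − q + σ²/2)T = ln(141/147) + (0.034 − 0.014 + 0.42²/2)·0.25 = -0.0417 + 0.0270 = -0.0146
d₁ = -0.0146 / 0.2100 = -0.0696 which rounds to -0.07
d₂ = d₁ − σ√T = -0.0696 − 0.2100 = -0.2796 which rounds to -0.28
exp(−qT) = exp(−0.014·0.25) = 0.9965;  exp(−rT) = exp(−0.034·0.25) = 0.9915
N(−d₂) = N(0.28) = 0.6103;  N(−d₁) = N(0.07) = 0.5279
P = 147·0.9915·0.6103 − 141·0.9965·0.5279 = 88.9515 − 74.1734 = 14.7781

€14.78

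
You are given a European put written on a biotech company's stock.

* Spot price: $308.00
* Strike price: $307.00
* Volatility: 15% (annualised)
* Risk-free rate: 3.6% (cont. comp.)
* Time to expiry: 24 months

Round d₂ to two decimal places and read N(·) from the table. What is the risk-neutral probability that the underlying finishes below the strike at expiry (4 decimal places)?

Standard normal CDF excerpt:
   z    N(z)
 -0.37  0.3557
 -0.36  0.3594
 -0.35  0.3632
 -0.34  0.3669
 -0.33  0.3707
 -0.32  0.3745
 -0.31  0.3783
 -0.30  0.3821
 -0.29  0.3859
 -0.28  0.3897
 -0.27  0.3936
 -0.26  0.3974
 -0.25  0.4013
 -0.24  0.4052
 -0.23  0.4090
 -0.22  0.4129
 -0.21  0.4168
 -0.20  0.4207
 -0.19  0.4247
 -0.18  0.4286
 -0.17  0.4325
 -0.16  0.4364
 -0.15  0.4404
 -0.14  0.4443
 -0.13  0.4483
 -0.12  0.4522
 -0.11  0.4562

σ√T = 0.15 × 1.4142 = 0.2121
d₁ = [ln(308/307) + (0.036 + ½·0.15²)·2] / (σ√T) = (0.0033 + 0.0945) / 0.2121 = 0.4608 ⇒ 0.46
d₂ = 0.4608 − 0.2121 = 0.2487 ⇒ 0.25
Pr(exercise) under Q = N(−d₂) = N(-0.25) = 0.4013

0.4013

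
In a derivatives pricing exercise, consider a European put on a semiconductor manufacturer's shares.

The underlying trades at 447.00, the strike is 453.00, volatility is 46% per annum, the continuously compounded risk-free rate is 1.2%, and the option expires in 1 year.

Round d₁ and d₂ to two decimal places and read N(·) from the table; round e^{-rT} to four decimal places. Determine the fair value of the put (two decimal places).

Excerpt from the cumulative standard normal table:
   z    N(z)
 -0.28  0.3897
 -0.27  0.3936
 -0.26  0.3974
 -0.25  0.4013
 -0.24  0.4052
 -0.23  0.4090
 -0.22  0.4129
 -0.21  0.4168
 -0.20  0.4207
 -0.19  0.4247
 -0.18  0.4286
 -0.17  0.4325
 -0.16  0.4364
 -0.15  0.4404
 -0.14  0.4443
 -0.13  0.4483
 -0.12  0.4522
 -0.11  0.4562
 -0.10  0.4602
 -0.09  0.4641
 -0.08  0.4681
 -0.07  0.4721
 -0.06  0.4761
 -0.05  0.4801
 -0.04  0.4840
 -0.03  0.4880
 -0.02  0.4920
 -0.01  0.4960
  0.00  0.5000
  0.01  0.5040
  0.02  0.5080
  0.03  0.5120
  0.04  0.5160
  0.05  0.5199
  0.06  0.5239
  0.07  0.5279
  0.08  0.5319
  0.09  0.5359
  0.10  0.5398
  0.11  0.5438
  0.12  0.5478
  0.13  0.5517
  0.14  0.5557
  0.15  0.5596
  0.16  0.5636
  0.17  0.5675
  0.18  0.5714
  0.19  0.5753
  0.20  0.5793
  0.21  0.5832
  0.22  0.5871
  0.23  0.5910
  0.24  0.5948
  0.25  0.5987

σ√T = 0.46 × 1.0000 = 0.4600
d₁ = [ln(447/453) + (0.012 + 0.46²/2)·1] / 0.4600 = [-0.0133 + 0.1178] / 0.4600 = 0.2271 ⇒ 0.23
d₂ = d₁ − σ√T = 0.2271 − 0.4600 = -0.2329 ⇒ -0.23
exp(−rT) = exp(−0.012·1) = 0.9881
N(−d₂) = N(0.23) = 0.5910;  N(−d₁) = N(-0.23) = 0.4090
P = 453·0.9881·0.5910 − 447·0.4090 = 264.5371 − 182.8230 = 81.7141

81.71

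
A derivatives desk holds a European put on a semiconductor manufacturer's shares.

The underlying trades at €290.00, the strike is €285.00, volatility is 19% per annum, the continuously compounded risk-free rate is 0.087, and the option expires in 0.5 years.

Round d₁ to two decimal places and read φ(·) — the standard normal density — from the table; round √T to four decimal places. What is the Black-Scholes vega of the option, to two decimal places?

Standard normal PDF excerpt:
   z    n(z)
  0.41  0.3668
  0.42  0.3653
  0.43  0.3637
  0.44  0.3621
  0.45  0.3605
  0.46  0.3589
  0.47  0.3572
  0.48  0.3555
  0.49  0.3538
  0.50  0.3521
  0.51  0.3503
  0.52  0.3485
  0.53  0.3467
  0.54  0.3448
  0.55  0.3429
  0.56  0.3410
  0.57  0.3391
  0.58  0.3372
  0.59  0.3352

σ√T = 0.19·√0.5 = 0.1344
d₁ = [ln(290/285) + (0.087 + 0.19²/2)·0.5] / 0.1344 = [0.0174 + 0.0525] / 0.1344 = 0.5204 ≈ 0.52
√T = √0.5 = 0.7071
φ(d₁) = φ(0.52) = 0.3485
vega = S·φ(d₁)·√T = 290·0.3485·0.7071 = 71.4631
(The call has the same vega.)

71.46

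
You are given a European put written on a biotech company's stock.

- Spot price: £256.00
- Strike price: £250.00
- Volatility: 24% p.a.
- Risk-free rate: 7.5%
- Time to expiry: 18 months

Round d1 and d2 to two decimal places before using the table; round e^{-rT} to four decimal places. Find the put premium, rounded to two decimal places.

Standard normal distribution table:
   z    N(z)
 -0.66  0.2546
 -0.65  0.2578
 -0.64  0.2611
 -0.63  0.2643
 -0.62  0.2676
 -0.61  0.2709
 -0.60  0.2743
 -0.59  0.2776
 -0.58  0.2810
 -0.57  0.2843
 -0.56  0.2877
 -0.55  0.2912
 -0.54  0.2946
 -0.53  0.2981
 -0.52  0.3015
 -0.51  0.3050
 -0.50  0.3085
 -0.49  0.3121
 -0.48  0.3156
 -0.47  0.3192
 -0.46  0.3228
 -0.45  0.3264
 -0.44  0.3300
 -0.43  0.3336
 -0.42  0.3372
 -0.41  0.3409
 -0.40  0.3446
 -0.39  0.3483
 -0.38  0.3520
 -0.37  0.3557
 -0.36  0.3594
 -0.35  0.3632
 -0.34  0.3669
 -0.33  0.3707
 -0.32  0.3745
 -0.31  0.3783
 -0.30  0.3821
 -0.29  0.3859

T = 1.5;  σ√T = 0.2939
d₁ = [ln(256/250) + (0.075 + 0.24²/2)·1.5] / 0.2939 = [0.0237 + 0.1557] / 0.2939 = 0.6104 ≈ 0.61
d₂ = d₁ − σ√T = 0.6104 − 0.2939 = 0.3164 ≈ 0.32
exp(−rT) = exp(−0.075·1.5) = 0.8936
N(−d₂) = N(-0.32) = 0.3745;  N(−d₁) = N(-0.61) = 0.2709
P = 250·0.8936·0.3745 − 256·0.2709 = 83.6633 − 69.3504 = 14.3129

£14.31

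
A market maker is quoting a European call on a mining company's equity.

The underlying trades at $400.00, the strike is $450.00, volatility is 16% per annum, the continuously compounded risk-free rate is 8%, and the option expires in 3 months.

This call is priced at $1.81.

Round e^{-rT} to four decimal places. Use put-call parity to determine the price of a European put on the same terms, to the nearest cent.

exp(−rT) = exp(−0.08·0.25) = 0.9802
Put-call parity: C − P = S − K·e^(−rT) = 400 − 450·0.9802 = 400 − 441.0900 = -41.0900
P = C − (C − P) = 1.81 − (-41.0900) = 42.9000

$42.90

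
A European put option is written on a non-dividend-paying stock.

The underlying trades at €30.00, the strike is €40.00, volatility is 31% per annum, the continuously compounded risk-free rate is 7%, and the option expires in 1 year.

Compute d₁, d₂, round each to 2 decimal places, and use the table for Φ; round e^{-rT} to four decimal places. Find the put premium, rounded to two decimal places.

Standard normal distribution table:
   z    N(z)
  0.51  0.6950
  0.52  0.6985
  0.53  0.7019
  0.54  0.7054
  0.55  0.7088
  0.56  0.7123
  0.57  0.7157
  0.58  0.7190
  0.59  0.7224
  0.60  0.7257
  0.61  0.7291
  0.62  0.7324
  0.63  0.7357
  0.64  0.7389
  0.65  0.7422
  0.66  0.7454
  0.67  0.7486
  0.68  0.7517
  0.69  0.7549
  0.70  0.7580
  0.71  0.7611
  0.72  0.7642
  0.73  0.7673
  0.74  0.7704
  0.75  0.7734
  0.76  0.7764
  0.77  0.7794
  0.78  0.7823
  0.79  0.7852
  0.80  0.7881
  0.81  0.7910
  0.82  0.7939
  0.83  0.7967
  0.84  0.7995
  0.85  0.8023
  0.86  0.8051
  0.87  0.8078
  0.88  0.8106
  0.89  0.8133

€8.76

σ√T = 0.31·√1 = 0.3100
d₁ = [ln(30/40) + (0.07 + 0.31²/2)·1] / 0.3100 = [-0.2877 + 0.1181] / 0.3100 = -0.5472 → -0.55
d₂ = d₁ − σ√T = -0.5472 − 0.3100 = -0.8572 → -0.86
e^(−rT) = e^(−0.07·1) = 0.9324
N(−d₂) = N(0.86) = 0.8051;  N(−d₁) = N(0.55) = 0.7088
P = 40·0.9324·0.8051 − 30·0.7088 = 30.0270 − 21.2640 = 8.7630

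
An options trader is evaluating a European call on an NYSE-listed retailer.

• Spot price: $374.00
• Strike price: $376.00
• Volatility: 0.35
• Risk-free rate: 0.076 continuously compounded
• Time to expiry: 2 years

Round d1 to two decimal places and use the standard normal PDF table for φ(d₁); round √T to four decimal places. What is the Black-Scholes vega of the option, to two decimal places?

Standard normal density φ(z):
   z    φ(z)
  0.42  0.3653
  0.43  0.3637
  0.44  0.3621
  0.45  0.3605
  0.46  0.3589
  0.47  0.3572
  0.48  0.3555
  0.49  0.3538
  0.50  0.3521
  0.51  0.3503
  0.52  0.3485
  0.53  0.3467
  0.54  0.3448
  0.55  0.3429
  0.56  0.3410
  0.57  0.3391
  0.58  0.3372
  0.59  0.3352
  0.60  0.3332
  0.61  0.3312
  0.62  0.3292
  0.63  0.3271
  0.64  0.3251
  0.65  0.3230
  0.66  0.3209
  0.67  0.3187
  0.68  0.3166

σ√T = 0.35 × 1.4142 = 0.4950
d₁ = [ln(374/376) + (0.076 + ½·0.35²)·2] / (σ√T) = (-0.0053 + 0.2745) / 0.4950 = 0.5438 → 0.54
√T = √2 = 1.4142
φ(d₁) = φ(0.54) = 0.3448
vega = S·φ(d₁)·√T = 374·0.3448·1.4142 = 182.3684

182.37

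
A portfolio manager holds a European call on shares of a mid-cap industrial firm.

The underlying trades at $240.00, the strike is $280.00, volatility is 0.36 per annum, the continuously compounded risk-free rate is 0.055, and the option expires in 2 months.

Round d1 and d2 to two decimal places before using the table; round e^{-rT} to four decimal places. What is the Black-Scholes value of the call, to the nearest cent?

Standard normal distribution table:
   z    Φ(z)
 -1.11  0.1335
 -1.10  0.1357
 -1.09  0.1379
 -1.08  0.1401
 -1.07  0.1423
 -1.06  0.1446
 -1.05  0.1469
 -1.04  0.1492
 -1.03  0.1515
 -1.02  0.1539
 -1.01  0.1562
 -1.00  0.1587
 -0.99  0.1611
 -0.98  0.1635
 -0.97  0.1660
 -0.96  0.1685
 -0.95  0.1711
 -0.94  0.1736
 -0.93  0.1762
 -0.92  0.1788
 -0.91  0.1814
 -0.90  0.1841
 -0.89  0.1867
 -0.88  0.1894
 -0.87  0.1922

σ√T = 0.36·√0.1667 = 0.1470
d₁ = [ln(240/280) + (0.055 + ½·0.36²)·0.1667] / (σ√T) = (-0.1542 + 0.0200) / 0.1470 = -0.9130 which rounds to -0.91
d₂ = -0.9130 − 0.1470 = -1.0600 which rounds to -1.06
e^(−rT) = e^(−0.055·0.1667) = 0.9909
N(d₁) = N(-0.91) = 0.1814;  N(d₂) = N(-1.06) = 0.1446
C = 240·0.1814 − 280·0.9909·0.1446 = 43.5360 − 40.1196 = 3.4164

$3.42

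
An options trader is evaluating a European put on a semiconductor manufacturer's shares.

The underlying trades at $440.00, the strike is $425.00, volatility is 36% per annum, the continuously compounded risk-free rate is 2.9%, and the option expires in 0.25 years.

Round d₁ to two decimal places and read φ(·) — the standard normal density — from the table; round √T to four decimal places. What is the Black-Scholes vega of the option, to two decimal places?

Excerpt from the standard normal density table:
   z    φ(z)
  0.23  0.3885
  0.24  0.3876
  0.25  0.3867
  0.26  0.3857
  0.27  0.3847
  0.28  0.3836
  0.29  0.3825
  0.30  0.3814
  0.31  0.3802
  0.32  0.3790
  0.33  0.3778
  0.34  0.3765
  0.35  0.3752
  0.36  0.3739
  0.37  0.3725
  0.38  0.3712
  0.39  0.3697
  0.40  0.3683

83.38

T = 0.25;  σ√T = 0.1800
d₁ = [ln(440/425) + (0.029 + 0.36²/2)·0.25] / 0.1800 = [0.0347 + 0.0234] / 0.1800 = 0.3230 ⇒ 0.32
√T = √0.25 = 0.5000
φ(d₁) = φ(0.32) = 0.3790
vega = S·φ(d₁)·√T = 440·0.3790·0.5000 = 83.3800
(The call has the same vega.)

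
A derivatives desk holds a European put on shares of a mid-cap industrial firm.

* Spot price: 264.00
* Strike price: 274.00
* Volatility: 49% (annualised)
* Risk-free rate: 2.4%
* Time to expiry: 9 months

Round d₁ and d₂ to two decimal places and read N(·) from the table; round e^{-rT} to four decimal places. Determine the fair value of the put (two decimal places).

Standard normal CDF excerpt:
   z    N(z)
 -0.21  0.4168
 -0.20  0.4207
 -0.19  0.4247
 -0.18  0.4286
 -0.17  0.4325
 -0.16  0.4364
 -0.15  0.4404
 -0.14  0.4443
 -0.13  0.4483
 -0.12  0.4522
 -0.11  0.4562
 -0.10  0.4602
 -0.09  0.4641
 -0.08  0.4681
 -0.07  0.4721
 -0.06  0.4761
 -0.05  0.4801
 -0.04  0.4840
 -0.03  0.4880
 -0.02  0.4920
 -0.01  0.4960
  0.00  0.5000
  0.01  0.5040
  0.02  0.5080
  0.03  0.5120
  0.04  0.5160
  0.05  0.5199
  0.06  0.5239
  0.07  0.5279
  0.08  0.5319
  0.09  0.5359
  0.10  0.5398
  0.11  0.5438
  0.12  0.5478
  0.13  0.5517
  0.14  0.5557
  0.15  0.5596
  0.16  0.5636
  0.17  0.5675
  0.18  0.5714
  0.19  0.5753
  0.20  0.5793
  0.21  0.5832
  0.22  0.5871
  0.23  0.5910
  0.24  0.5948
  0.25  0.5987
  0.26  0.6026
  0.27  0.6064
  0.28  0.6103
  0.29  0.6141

47.99

σ√T = 0.49·√0.75 = 0.4244
ln(S/K) + (r + σ²/2)T = ln(264/274) + (0.024 + 0.49²/2)·0.75 = -0.0372 + 0.1080 = 0.0709
d₁ = 0.0709 / 0.4244 = 0.1670 which rounds to 0.17
d₂ = d₁ − σ√T = 0.1670 − 0.4244 = -0.2574 which rounds to -0.26
e^(−rT) = e^(−0.024·0.75) = 0.9822
N(−d₂) = N(0.26) = 0.6026;  N(−d₁) = N(-0.17) = 0.4325
P = 274·0.9822·0.6026 − 264·0.4325 = 162.1734 − 114.1800 = 47.9934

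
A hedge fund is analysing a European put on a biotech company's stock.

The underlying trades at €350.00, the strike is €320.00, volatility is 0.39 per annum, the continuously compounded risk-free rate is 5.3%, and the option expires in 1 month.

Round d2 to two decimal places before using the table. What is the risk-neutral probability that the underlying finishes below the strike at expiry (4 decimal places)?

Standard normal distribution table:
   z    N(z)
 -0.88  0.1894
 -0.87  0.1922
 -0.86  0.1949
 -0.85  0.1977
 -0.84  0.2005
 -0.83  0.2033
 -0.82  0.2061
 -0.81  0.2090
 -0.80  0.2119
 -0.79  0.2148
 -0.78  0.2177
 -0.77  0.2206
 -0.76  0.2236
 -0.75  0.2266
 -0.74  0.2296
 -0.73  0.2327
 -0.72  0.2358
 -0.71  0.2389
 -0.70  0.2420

σ√T = 0.39·√0.08333 = 0.1126
d₁ = [ln(350/320) + (0.053 + ½·0.39²)·0.08333] / (σ√T) = (0.0896 + 0.0108) / 0.1126 = 0.8915 ≈ 0.89
d₂ = 0.8915 − 0.1126 = 0.7789 ≈ 0.78
Pr(exercise) under Q = N(−d₂) = N(-0.78) = 0.2177

0.2177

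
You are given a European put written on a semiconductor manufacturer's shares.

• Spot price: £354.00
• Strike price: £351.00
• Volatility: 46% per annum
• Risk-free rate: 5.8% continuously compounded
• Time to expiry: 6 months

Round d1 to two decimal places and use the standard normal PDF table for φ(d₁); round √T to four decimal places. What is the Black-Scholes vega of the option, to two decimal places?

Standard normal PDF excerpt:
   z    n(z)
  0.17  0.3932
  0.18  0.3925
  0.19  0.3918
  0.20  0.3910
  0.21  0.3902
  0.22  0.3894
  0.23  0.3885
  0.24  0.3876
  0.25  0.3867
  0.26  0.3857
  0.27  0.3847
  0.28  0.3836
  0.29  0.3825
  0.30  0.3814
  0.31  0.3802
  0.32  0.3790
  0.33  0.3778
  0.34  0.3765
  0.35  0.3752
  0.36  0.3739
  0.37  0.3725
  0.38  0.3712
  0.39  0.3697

96.02

σ√T = 0.46 × 0.7071 = 0.3253
ln(S/K) + (r + σ²/2)T = ln(354/351) + (0.058 + 0.46²/2)·0.5 = 0.0085 + 0.0819 = 0.0904
d₁ = 0.0904 / 0.3253 = 0.2780 ⇒ 0.28
√T = √0.5 = 0.7071
φ(d₁) = φ(0.28) = 0.3836
vega = S·φ(d₁)·√T = 354·0.3836·0.7071 = 96.0202
(The call has the same vega.)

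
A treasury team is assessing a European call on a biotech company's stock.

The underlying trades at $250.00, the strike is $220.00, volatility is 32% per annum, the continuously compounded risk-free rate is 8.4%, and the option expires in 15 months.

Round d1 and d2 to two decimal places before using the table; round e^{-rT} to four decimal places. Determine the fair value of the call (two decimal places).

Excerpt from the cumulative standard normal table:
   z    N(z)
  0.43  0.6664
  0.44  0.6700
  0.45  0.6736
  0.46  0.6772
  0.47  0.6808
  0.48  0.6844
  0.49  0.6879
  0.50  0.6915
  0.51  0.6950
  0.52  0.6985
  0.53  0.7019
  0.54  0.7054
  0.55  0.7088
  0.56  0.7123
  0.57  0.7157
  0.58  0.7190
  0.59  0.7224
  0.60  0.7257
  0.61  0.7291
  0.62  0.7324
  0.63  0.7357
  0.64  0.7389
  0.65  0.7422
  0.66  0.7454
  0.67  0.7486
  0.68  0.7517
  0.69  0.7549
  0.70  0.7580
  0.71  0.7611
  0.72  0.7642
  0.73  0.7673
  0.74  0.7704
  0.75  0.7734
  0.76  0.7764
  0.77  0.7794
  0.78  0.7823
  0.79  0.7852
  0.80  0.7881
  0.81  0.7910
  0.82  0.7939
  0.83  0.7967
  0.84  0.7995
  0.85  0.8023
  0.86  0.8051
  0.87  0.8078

$64.33

σ√T = 0.32 × 1.1180 = 0.3578
ln(S/K) + (r + σ²/2)T = ln(250/220) + (0.084 + 0.32²/2)·1.25 = 0.1278 + 0.1690 = 0.2968
d₁ = 0.2968 / 0.3578 = 0.8297 ⇒ 0.83
d₂ = d₁ − σ√T = 0.8297 − 0.3578 = 0.4719 ⇒ 0.47
exp(−rT) = exp(−0.084·1.25) = 0.9003
N(d₁) = N(0.83) = 0.7967;  N(d₂) = N(0.47) = 0.6808
C = 250·0.7967 − 220·0.9003·0.6808 = 199.1750 − 134.8433 = 64.3317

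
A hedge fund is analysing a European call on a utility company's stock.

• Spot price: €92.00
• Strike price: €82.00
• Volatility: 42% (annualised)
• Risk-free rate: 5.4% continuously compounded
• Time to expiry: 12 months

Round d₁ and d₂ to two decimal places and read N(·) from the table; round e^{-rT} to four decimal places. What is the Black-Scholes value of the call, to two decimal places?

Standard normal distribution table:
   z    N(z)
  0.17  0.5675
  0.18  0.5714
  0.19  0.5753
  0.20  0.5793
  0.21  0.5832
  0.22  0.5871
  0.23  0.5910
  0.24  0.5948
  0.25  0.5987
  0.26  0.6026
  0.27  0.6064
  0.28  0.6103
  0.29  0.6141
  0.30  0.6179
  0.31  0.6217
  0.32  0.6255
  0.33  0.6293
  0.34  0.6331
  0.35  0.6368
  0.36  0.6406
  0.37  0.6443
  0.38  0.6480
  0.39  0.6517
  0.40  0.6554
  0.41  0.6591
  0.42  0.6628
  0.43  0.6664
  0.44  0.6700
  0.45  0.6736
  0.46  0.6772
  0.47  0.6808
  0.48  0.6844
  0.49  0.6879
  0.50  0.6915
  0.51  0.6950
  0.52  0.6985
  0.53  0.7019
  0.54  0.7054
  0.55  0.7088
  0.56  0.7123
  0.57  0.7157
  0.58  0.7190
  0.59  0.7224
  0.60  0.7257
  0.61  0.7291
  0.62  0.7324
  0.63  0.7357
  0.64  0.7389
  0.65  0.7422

σ√T = 0.42 × 1.0000 = 0.4200
d₁ = [ln(92/82) + (0.054 + 0.42²/2)·1] / 0.4200 = [0.1151 + 0.1422] / 0.4200 = 0.6125 ⇒ 0.61
d₂ = d₁ − σ√T = 0.6125 − 0.4200 = 0.1925 ⇒ 0.19
e^(−rT) = e^(−0.054·1) = 0.9474
N(d₁) = N(0.61) = 0.7291;  N(d₂) = N(0.19) = 0.5753
C = 92·0.7291 − 82·0.9474·0.5753 = 67.0772 − 44.6932 = 22.3840

€22.38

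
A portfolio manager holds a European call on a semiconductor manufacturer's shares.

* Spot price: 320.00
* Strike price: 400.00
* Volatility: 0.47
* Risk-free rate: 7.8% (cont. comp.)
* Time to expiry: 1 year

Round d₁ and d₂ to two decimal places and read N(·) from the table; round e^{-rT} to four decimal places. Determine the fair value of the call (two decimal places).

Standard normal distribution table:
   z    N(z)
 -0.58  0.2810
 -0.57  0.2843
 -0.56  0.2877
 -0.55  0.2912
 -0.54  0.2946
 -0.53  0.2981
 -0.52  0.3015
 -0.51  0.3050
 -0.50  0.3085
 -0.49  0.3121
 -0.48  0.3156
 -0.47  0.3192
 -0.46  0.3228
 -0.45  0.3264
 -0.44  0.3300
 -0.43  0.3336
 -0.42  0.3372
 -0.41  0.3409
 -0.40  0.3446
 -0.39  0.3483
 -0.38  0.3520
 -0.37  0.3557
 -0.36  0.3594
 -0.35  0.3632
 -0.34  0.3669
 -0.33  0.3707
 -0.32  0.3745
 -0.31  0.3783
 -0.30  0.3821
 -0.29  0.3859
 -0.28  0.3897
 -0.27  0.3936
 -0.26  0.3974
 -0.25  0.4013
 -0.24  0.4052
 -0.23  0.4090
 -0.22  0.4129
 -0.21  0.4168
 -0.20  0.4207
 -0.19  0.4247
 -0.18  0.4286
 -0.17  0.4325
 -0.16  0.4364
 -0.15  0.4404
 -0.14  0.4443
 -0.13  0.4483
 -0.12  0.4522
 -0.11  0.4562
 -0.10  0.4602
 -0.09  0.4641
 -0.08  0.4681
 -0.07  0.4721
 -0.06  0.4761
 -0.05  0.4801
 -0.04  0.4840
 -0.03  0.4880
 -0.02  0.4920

42.07

T = 1;  σ√T = 0.4700
d₁ = [ln(320/400) + (0.078 + 0.47²/2)·1] / 0.4700 = [-0.2231 + 0.1885] / 0.4700 = -0.0738 which rounds to -0.07
d₂ = d₁ − σ√T = -0.0738 − 0.4700 = -0.5438 which rounds to -0.54
e^(−rT) = e^(−0.078·1) = 0.9250
C = 320·N(-0.07) − 400·0.9250·N(-0.54) = 320·0.4721 − 400·0.9250·0.2946 = 151.0720 − 109.0020 = 42.0700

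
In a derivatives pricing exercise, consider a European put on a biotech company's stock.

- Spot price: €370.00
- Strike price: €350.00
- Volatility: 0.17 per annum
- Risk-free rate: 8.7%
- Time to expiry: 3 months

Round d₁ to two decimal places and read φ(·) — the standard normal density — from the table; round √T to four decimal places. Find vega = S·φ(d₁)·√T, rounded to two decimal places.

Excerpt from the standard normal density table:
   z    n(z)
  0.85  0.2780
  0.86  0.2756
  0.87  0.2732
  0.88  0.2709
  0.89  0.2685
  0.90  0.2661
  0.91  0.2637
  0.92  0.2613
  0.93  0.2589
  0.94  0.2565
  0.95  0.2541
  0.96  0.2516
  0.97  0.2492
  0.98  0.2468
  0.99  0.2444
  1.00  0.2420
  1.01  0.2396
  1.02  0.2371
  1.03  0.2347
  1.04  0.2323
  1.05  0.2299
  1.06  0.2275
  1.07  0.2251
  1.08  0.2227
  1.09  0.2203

σ√T = 0.17·√0.25 = 0.0850
d₁ = [ln(370/350) + (0.087 + ½·0.17²)·0.25] / (σ√T) = (0.0556 + 0.0254) / 0.0850 = 0.9521 which rounds to 0.95
√T = √0.25 = 0.5000
φ(d₁) = φ(0.95) = 0.2541
vega = S·φ(d₁)·√T = 370·0.2541·0.5000 = 47.0085

47.01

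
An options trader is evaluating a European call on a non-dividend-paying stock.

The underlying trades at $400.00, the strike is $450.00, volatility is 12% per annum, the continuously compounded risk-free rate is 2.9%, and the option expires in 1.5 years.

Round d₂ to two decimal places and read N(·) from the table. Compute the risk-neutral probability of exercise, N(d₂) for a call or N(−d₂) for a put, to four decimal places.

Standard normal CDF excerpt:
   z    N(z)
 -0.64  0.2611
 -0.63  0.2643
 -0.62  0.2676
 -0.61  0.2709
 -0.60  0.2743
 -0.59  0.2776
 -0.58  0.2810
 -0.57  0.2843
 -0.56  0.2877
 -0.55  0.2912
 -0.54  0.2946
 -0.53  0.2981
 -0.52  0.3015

T = 1.5;  σ√T = 0.1470
d₁ = [ln(400/450) + (0.029 + 0.12²/2)·1.5] / 0.1470 = [-0.1178 + 0.0543] / 0.1470 = -0.4319 ≈ -0.43
d₂ = d₁ − σ√T = -0.4319 − 0.1470 = -0.5789 ≈ -0.58
Pr(exercise) under Q = N(d₂) = 0.2810

0.2810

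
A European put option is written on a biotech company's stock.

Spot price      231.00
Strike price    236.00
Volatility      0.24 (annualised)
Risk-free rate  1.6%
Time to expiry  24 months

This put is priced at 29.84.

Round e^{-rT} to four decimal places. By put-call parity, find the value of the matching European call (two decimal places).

32.27

e^(−rT) = e^(−0.016·2) = 0.9685
Put-call parity: C − P = S − K·e^(−rT) = 231 − 236·0.9685 = 231 − 228.5660 = 2.4340
C = P + (C − P) = 29.84 + (2.4340) = 32.2740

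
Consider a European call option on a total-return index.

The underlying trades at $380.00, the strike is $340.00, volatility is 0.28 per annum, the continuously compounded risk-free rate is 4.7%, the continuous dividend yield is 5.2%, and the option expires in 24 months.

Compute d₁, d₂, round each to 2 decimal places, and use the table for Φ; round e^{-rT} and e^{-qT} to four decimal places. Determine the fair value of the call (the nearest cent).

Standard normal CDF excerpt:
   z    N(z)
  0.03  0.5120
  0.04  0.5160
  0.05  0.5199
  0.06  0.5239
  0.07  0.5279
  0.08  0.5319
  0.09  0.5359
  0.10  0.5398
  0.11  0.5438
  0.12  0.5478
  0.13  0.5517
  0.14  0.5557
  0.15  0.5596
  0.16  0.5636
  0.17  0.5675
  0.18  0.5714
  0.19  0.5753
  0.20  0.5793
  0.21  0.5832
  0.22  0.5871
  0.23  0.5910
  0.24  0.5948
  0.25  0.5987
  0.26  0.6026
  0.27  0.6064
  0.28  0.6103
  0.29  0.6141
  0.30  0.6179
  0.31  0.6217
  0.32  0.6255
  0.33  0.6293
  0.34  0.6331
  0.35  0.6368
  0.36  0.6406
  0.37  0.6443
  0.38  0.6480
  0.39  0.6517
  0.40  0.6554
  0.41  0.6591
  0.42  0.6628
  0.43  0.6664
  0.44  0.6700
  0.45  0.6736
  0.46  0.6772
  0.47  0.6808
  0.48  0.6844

$68.53

σ√T = 0.28 × 1.4142 = 0.3960
d₁ = [ln(380/340) + (0.047 − 0.052 + 0.28²/2)·2] / 0.3960 = [0.1112 + 0.0684] / 0.3960 = 0.4536 ≈ 0.45
d₂ = d₁ − σ√T = 0.4536 − 0.3960 = 0.0576 ≈ 0.06
e^(−qT) = e^(−0.052·2) = 0.9012;  e^(−rT) = e^(−0.047·2) = 0.9103
N(d₁) = N(0.45) = 0.6736;  N(d₂) = N(0.06) = 0.5239
C = 380·0.9012·0.6736 − 340·0.9103·0.5239 = 230.6784 − 162.1481 = 68.5303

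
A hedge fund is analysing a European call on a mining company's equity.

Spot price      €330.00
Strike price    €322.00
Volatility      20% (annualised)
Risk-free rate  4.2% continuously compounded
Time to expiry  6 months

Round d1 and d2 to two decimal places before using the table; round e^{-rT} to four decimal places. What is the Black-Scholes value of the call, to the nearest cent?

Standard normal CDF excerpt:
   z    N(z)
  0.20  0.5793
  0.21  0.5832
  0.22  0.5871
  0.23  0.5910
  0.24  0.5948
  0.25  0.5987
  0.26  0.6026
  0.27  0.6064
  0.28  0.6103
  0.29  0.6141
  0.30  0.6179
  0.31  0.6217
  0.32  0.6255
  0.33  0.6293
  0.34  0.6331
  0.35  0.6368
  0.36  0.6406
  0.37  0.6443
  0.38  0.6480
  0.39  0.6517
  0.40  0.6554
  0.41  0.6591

σ√T = 0.2 × 0.7071 = 0.1414
d₁ = [ln(330/322) + (0.042 + ½·0.2²)·0.5] / (σ√T) = (0.0245 + 0.0310) / 0.1414 = 0.3927 which rounds to 0.39
d₂ = 0.3927 − 0.1414 = 0.2513 which rounds to 0.25
e^(−rT) = e^(−0.042·0.5) = 0.9792
N(d₁) = N(0.39) = 0.6517;  N(d₂) = N(0.25) = 0.5987
C = 330·0.6517 − 322·0.9792·0.5987 = 215.0610 − 188.7715 = 26.2895

€26.29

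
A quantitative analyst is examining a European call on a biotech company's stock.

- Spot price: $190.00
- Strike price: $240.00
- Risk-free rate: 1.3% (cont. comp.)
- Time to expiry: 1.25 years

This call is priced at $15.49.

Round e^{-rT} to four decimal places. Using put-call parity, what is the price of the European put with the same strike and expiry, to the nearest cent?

exp(−rT) = exp(−0.013·1.25) = 0.9839
Put-call parity: C − P = S − K·e^(−rT) = 190 − 240·0.9839 = 190 − 236.1360 = -46.1360
P = C − (C − P) = 15.49 − (-46.1360) = 61.6260

$61.63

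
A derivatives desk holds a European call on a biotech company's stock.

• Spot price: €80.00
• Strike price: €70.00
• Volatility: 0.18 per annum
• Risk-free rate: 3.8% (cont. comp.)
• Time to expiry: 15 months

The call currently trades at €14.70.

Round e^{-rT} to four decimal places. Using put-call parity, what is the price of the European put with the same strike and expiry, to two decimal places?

€1.45

exp(−rT) = exp(−0.038·1.25) = 0.9536
Put-call parity: C − P = S − K·e^(−rT) = 80 − 70·0.9536 = 80 − 66.7520 = 13.2480
P = C − (C − P) = 14.70 − (13.2480) = 1.4520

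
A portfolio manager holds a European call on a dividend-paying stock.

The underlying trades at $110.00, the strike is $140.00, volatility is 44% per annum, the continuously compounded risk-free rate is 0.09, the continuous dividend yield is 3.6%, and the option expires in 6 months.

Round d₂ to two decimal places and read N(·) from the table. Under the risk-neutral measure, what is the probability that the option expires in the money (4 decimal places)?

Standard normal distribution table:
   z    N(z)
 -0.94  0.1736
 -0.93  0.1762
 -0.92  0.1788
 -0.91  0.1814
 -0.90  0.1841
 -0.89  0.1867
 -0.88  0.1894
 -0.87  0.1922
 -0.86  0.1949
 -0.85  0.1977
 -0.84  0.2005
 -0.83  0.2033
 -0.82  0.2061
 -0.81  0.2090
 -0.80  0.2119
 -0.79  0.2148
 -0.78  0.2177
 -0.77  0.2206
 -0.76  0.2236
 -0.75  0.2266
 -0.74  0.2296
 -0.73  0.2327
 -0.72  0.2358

T = 0.5;  σ√T = 0.3111
ln(S/K) + (r − q + σ²/2)T = ln(110/140) + (0.09 − 0.036 + 0.44²/2)·0.5 = -0.2412 + 0.0754 = -0.1658
d₁ = -0.1658 / 0.3111 = -0.5328 ≈ -0.53
d₂ = d₁ − σ√T = -0.5328 − 0.3111 = -0.8439 ≈ -0.84
Risk-neutral Pr[S_T > K] = N(d₂) = N(-0.84) = 0.2005

0.2005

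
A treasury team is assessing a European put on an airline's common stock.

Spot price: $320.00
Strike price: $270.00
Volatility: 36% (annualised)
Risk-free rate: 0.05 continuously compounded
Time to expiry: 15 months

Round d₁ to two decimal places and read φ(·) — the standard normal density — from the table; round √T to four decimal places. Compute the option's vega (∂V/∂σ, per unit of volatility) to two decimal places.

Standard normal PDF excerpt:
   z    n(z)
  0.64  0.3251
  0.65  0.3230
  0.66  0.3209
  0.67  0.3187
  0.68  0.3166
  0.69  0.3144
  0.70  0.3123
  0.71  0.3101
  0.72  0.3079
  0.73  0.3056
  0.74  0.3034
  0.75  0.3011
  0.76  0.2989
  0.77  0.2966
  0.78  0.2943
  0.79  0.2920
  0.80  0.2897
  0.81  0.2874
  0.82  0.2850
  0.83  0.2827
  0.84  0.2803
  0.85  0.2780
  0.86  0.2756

σ√T = 0.36·√1.25 = 0.4025
d₁ = [ln(320/270) + (0.05 + 0.36²/2)·1.25] / 0.4025 = [0.1699 + 0.1435] / 0.4025 = 0.7786 ≈ 0.78
√T = √1.25 = 1.1180
φ(d₁) = φ(0.78) = 0.2943
vega = S·φ(d₁)·√T = 320·0.2943·1.1180 = 105.2888

105.29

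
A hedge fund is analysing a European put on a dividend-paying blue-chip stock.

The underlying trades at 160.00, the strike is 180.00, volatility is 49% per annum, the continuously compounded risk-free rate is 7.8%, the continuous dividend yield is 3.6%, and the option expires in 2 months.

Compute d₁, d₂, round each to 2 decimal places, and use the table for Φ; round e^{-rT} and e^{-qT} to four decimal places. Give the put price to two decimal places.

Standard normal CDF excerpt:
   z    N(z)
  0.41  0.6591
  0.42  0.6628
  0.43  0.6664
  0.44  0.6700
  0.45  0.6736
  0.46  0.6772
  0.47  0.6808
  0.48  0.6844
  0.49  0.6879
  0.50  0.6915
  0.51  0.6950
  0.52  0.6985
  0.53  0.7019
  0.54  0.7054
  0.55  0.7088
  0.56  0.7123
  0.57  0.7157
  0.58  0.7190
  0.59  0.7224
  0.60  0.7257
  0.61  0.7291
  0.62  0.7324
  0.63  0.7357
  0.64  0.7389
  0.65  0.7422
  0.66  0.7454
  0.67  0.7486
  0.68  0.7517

T = 0.1667;  σ√T = 0.2000
d₁ = [ln(160/180) + (0.078 − 0.036 + 0.49²/2)·0.1667] / 0.2000 = [-0.1178 + 0.0270] / 0.2000 = -0.4538 which rounds to -0.45
d₂ = d₁ − σ√T = -0.4538 − 0.2000 = -0.6538 which rounds to -0.65
e^(−qT) = e^(−0.036·0.1667) = 0.9940;  e^(−rT) = e^(−0.078·0.1667) = 0.9871
N(−d₂) = N(0.65) = 0.7422;  N(−d₁) = N(0.45) = 0.6736
P = 180·0.9871·0.7422 − 160·0.9940·0.6736 = 131.8726 − 107.1293 = 24.7433

24.74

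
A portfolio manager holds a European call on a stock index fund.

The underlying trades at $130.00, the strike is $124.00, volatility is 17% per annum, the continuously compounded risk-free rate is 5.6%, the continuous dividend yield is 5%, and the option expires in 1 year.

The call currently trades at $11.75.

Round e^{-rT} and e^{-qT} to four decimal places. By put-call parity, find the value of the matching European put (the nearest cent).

$5.34

exp(−qT) = exp(−0.05·1) = 0.9512;  exp(−rT) = exp(−0.056·1) = 0.9455
Put-call parity: C − P = S·e^(−qT) − K·e^(−rT) = 130·0.9512 − 124·0.9455 = 123.6560 − 117.2420 = 6.4140
P = C − (C − P) = 11.75 − (6.4140) = 5.3360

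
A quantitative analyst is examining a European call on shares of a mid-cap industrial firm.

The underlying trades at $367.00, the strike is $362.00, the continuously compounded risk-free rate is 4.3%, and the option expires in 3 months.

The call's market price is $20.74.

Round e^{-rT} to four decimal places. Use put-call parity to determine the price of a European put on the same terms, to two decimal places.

$11.87

e^(−rT) = e^(−0.043·0.25) = 0.9893
Put-call parity: C − P = S − K·e^(−rT) = 367 − 362·0.9893 = 367 − 358.1266 = 8.8734
P = C − (C − P) = 20.74 − (8.8734) = 11.8666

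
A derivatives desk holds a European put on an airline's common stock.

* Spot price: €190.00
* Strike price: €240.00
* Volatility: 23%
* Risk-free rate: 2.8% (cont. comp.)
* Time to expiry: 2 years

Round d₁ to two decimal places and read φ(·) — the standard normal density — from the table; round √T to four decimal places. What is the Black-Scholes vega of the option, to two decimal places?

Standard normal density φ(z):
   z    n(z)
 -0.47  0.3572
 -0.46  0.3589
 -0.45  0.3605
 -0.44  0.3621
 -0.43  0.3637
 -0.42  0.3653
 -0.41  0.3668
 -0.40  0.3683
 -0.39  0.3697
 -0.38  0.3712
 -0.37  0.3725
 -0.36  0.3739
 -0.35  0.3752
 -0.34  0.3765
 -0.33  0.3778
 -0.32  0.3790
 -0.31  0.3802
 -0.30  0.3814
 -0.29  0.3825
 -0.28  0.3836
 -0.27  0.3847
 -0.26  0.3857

99.74

σ√T = 0.23·√2 = 0.3253
d₁ = [ln(190/240) + (0.028 + 0.23²/2)·2] / 0.3253 = [-0.2336 + 0.1089] / 0.3253 = -0.3834 ⇒ -0.38
√T = √2 = 1.4142
φ(d₁) = φ(-0.38) = 0.3712
vega = S·φ(d₁)·√T = 190·0.3712·1.4142 = 99.7407
(The call has the same vega.)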